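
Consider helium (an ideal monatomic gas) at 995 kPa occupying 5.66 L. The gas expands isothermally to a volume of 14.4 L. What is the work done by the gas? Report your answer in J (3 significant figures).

W ≈ 5260 J

Isothermal: W = nRT ln(V₂/V₁) = P₁V₁ ln(V₂/V₁).
P₁V₁ = (995 kPa)(5.66 L) = 5632 J.
W = 5632 × ln(14.4/5.66) = 5632 × 0.9338
W_by_gas = 5259 J.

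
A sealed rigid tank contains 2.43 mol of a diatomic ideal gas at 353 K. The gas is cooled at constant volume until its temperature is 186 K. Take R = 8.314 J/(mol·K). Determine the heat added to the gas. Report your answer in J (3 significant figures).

Q ≈ -8430 J

Constant volume ⇒ W = 0, so Q = ΔU = nCᵥΔT with Cᵥ = 5R/2 = 20.79 J/(mol·K).
ΔU = (2.43)(20.79)(186 − 353) = -8435 J.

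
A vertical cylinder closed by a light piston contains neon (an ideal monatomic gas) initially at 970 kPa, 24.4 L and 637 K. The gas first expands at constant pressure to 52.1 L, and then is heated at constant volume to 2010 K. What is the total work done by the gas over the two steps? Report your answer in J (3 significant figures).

W_total ≈ 26900 J

Step 1 (isobaric): W = PΔV = (970 kPa)(52.1 − 24.4 L) = 26869 J.
Step 2 (isochoric): W = 0 (constant volume).
W_total = 26869 + 0 = 26869 J.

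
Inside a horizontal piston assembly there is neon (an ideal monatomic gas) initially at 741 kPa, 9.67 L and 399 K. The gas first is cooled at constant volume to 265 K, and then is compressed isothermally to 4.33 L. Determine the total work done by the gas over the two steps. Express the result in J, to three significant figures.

W_total ≈ -3820 J

Step 1 (isochoric): W = 0 (constant volume).
After step 1: P = 492.1 kPa (V unchanged).
Step 2 (isothermal): W = P₁V₁ ln(V₂/V₁) = (4759) ln(4.33/9.67) = -3824 J.
W_total = 0 − 3824 = -3824 J.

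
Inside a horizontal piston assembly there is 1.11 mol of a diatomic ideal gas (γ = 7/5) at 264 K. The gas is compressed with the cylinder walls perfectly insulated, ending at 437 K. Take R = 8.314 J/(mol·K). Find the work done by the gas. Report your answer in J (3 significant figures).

W ≈ -3990 J

Adiabatic ⇒ Q = 0, so W_by = −ΔU = nCᵥ(T₁ − T₂).
Cᵥ = 5R/2 = 20.79 J/(mol·K).
W = (1.11)(20.79)(264 − 437) = -3991 J.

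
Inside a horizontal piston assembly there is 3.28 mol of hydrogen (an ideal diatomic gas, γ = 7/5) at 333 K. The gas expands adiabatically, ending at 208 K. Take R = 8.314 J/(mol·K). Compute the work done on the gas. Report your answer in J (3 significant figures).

Adiabatic ⇒ Q = 0, so W_by = −ΔU = nCᵥ(T₁ − T₂).
Cᵥ = 5R/2 = 20.79 J/(mol·K).
W = (3.28)(20.79)(333 − 208) = 8522 J.
Work on gas = −W_by = -8522 J.

W ≈ -8520 J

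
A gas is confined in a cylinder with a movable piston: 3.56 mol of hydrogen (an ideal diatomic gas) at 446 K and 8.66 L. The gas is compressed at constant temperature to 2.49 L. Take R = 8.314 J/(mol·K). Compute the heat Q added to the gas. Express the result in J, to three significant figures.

Q ≈ -16500 J

Isothermal ⇒ ΔU = 0, so Q = W = nRT ln(V₂/V₁).
Q = (3.56)(8.314)(446) ln(2.49/8.66) = 13201 × -1.246 = -16454 J.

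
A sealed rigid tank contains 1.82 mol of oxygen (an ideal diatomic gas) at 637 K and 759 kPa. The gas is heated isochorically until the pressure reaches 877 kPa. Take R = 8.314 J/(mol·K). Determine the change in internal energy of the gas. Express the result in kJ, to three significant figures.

ΔU ≈ 3.75 kJ

Constant volume ⇒ W = 0, so Q = ΔU = nCᵥΔT with Cᵥ = 5R/2 = 20.79 J/(mol·K).
At constant V, T₂/T₁ = P₂/P₁ ⇒ ΔT = T₁(P₂/P₁ − 1) = 637·(877/759 − 1) = 99.03 K.
ΔU = (1.82)(20.79)(99.03) = 3746 J.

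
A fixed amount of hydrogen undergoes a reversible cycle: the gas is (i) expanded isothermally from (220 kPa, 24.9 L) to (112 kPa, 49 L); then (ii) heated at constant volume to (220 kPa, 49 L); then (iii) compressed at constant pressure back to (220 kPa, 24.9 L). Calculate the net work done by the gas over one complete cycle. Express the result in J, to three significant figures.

W_net ≈ -1590 J

Leg (i): W = PᵢVᵢ ln(V_f/Vᵢ) = (5478) ln(49/24.9) = 3708 J.
Leg (ii): W = 0.
Leg (iii): W = PΔV = (220)(24.9 − 49) = -5302 J.
W_net = 3708 − 5302 = -1594 J.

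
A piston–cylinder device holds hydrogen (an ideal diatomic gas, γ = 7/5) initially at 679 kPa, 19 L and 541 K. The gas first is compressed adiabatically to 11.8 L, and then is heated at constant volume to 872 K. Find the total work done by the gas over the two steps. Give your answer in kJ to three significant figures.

Step 1 (adiabatic): W = (P₁V₁ − P₂V₂)/(γ−1) = (12901 − 15609)/0.4 = -6770 J.
Step 2 (isochoric): W = 0 (constant volume).
W_total = -6770 + 0 = -6770 J.

W_total ≈ -6.77 kJ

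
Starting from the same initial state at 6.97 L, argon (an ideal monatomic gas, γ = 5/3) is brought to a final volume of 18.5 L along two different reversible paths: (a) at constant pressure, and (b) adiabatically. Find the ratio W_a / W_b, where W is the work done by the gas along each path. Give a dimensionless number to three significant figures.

W_a / W_b ≈ 2.31

Path (a) isobaric: W = P₁(V₂ − V₁) → W_a/(P₁V₁) = 1.654.
Path (b) adiabatic: W = P₁V₁(1 − (V₁/V₂)^(γ−1))/(γ−1) → W_b/(P₁V₁) = 0.7175.
W_a / W_b = 1.654 / 0.7175 = 2.305.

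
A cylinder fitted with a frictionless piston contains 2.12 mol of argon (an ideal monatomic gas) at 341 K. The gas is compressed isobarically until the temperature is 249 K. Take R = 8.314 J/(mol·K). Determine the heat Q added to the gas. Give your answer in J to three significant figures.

Q ≈ -4050 J

Isobaric: W = nRΔT = (2.12)(8.314)(-92) = -1622 J.
ΔU = nCᵥΔT with Cᵥ = 3R/2: ΔU = (2.12)(12.47)(-92) = -2432 J.
Q = ΔU + W = -2432 − 1622 = -4054 J.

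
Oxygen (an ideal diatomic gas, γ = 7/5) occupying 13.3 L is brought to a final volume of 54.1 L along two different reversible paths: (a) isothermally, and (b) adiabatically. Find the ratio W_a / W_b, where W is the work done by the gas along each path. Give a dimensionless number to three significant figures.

Path (a) isothermal: W = P₁V₁ ln(V₂/V₁) → W_a/(P₁V₁) = 1.403.
Path (b) adiabatic: W = P₁V₁(1 − (V₁/V₂)^(γ−1))/(γ−1) → W_b/(P₁V₁) = 1.074.
W_a / W_b = 1.403 / 1.074 = 1.307.

W_a / W_b ≈ 1.31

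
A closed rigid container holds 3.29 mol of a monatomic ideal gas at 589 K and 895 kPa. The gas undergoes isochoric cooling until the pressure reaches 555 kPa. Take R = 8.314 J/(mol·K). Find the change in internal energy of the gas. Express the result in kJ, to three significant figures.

Constant volume ⇒ W = 0, so Q = ΔU = nCᵥΔT with Cᵥ = 3R/2 = 12.47 J/(mol·K).
At constant V, T₂/T₁ = P₂/P₁ ⇒ ΔT = T₁(P₂/P₁ − 1) = 589·(555/895 − 1) = -223.8 K.
ΔU = (3.29)(12.47)(-223.8) = -9181 J.

ΔU ≈ -9.18 kJ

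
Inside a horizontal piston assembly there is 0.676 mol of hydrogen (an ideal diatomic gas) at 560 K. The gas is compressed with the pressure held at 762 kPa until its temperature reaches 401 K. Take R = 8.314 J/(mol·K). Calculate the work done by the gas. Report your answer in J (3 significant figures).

Isobaric: W = P ΔV = nR ΔT.
W = (0.676)(8.314)(401 − 560) = -893.6 J.

W ≈ -894 J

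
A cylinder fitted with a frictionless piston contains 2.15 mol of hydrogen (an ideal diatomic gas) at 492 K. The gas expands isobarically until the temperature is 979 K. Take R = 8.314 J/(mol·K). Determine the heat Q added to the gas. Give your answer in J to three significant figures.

Isobaric: W = nRΔT = (2.15)(8.314)(487) = 8705 J.
ΔU = nCᵥΔT with Cᵥ = 5R/2: ΔU = (2.15)(20.79)(487) = 21763 J.
Q = ΔU + W = 21763 + 8705 = 30468 J.

Q ≈ 30500 J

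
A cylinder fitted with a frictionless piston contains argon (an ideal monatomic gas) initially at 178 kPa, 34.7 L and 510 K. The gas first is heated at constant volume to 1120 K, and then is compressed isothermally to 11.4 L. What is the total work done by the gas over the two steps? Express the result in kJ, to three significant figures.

W_total ≈ -15.1 kJ

Step 1 (isochoric): W = 0 (constant volume).
After step 1: P = 390.9 kPa (V unchanged).
Step 2 (isothermal): W = P₁V₁ ln(V₂/V₁) = (13564) ln(11.4/34.7) = -15099 J.
W_total = 0 − 15099 = -15099 J.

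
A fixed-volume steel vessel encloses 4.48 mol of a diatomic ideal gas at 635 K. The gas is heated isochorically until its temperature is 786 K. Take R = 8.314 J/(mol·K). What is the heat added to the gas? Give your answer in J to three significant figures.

Q ≈ 14100 J

Constant volume ⇒ W = 0, so Q = ΔU = nCᵥΔT with Cᵥ = 5R/2 = 20.79 J/(mol·K).
ΔU = (4.48)(20.79)(786 − 635) = 14061 J.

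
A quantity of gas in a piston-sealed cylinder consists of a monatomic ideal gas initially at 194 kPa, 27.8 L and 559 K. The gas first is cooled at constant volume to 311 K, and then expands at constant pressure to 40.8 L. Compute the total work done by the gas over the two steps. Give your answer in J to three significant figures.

Step 1 (isochoric): W = 0 (constant volume).
After step 1: P = 107.9 kPa (V unchanged).
Step 2 (isobaric): W = PΔV = (107.9 kPa)(40.8 − 27.8 L) = 1403 J.
W_total = 0 + 1403 = 1403 J.

W_total ≈ 1400 J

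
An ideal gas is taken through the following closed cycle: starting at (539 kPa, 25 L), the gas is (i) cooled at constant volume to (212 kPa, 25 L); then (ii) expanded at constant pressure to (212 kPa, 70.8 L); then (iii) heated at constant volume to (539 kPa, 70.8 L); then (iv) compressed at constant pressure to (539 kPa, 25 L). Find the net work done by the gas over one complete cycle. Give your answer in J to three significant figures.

W_net ≈ -15000 J

Constant-volume legs do no work.
W(ii) = (212)(70.8 − 25) = 9710 J; W(iv) = (539)(25 − 70.8) = -24686 J.
W_net = 9710 − 24686 = -14977 J (the counter-clockwise enclosed area).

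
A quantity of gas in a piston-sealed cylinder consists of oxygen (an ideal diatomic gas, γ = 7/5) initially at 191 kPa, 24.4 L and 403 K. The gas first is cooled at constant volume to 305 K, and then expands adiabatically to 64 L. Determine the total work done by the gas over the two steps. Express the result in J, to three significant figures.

Step 1 (isochoric): W = 0 (constant volume).
After step 1: P = 144.6 kPa (V unchanged).
Step 2 (adiabatic): W = (P₁V₁ − P₂V₂)/(γ−1) = (3527 − 2398)/0.4 = 2822 J.
W_total = 0 + 2822 = 2822 J.

W_total ≈ 2820 J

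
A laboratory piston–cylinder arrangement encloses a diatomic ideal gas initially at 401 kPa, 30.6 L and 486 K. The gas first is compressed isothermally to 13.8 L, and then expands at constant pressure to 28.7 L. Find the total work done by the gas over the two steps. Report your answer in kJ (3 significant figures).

Step 1 (isothermal): W = P₁V₁ ln(V₂/V₁) = (12271) ln(13.8/30.6) = -9771 J.
After step 1: P = 889.2 kPa, V = 13.8 L, T = 486 K.
Step 2 (isobaric): W = PΔV = (889.2 kPa)(28.7 − 13.8 L) = 13249 J.
W_total = -9771 + 13249 = 3477 J.

W_total ≈ 3.48 kJ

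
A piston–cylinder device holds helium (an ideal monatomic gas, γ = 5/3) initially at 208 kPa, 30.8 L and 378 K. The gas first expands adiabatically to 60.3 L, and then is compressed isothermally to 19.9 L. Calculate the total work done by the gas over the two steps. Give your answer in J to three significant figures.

W_total ≈ -1070 J

Step 1 (adiabatic): W = (P₁V₁ − P₂V₂)/(γ−1) = (6406 − 4094)/0.667 = 3469 J.
After step 1: P = 67.89 kPa, V = 60.3 L, T = 241.5 K.
Step 2 (isothermal): W = P₁V₁ ln(V₂/V₁) = (4094) ln(19.9/60.3) = -4538 J.
W_total = 3469 − 4538 = -1069 J.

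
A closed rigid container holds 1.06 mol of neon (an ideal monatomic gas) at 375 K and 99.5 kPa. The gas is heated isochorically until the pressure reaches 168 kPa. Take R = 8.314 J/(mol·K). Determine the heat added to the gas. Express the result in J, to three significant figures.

Constant volume ⇒ W = 0, so Q = ΔU = nCᵥΔT with Cᵥ = 3R/2 = 12.47 J/(mol·K).
At constant V, T₂/T₁ = P₂/P₁ ⇒ ΔT = T₁(P₂/P₁ − 1) = 375·(168/99.5 − 1) = 258.2 K.
ΔU = (1.06)(12.47)(258.2) = 3413 J.

Q ≈ 3410 J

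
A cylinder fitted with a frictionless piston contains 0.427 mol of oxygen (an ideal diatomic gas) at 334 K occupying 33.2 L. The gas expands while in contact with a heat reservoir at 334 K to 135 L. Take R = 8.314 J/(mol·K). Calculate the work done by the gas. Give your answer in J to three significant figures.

W ≈ 1660 J

Isothermal: W = nRT ln(V₂/V₁).
W = (0.427)(8.314)(334) × ln(135/33.2)
  = 1186 × 1.403
W_by_gas = 1663 J.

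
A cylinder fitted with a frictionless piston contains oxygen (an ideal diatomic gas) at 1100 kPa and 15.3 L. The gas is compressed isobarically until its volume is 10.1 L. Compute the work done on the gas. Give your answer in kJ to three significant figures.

W ≈ 5.72 kJ

Isobaric: W = P ΔV.
W = (1100 kPa)(10.1 − 15.3 L) = (1100)(-5.2) = -5720 J.
Work on gas = −W_by = 5720 J.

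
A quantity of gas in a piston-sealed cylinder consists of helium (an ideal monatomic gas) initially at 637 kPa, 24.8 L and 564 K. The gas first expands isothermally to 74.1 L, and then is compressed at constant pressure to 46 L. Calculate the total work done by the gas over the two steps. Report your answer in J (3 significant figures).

W_total ≈ 11300 J

Step 1 (isothermal): W = P₁V₁ ln(V₂/V₁) = (15798) ln(74.1/24.8) = 17292 J.
After step 1: P = 213.2 kPa, V = 74.1 L, T = 564 K.
Step 2 (isobaric): W = PΔV = (213.2 kPa)(46 − 74.1 L) = -5991 J.
W_total = 17292 − 5991 = 11301 J.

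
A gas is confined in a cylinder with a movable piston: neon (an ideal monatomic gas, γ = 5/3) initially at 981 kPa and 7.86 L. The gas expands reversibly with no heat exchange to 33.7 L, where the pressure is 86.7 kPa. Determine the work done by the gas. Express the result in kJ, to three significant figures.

W ≈ 7.18 kJ

Adiabatic: W = (P₁V₁ − P₂V₂)/(γ − 1) with γ = 5/3.
P₁V₁ = 7711 J, P₂V₂ = 2922 J.
W = (7711 − 2922) / 0.6667 = 7183 J.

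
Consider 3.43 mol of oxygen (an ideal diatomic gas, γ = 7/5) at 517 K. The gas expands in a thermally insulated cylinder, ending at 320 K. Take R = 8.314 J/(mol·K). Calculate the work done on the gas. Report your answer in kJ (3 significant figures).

Adiabatic ⇒ Q = 0, so W_by = −ΔU = nCᵥ(T₁ − T₂).
Cᵥ = 5R/2 = 20.79 J/(mol·K).
W = (3.43)(20.79)(517 − 320) = 14045 J.
Work on gas = −W_by = -14045 J.

W ≈ -14.0 kJ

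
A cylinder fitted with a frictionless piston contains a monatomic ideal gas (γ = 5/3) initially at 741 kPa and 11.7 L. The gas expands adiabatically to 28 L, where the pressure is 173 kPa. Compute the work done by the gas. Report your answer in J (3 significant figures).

W ≈ 5740 J

Adiabatic: W = (P₁V₁ − P₂V₂)/(γ − 1) with γ = 5/3.
P₁V₁ = 8670 J, P₂V₂ = 4844 J.
W = (8670 − 4844) / 0.6667 = 5739 J.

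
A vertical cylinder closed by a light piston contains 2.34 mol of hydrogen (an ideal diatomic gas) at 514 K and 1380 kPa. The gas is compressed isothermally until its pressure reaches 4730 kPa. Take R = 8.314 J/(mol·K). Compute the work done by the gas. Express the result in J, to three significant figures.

W ≈ -12300 J

Isothermal process: W = nRT ln(V₂/V₁) = nRT ln(P₁/P₂).
W = (2.34)(8.314)(514) × ln(1380/4730)
  = 10000 × ln(0.2918) = 10000 × -1.232
W_by_gas = -12318 J.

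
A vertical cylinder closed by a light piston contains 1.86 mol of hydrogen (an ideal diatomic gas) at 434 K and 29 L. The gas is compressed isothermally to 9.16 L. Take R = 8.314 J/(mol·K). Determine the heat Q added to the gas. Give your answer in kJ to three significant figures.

Isothermal ⇒ ΔU = 0, so Q = W = nRT ln(V₂/V₁).
Q = (1.86)(8.314)(434) ln(9.16/29) = 6711 × -1.152 = -7735 J.

Q ≈ -7.73 kJ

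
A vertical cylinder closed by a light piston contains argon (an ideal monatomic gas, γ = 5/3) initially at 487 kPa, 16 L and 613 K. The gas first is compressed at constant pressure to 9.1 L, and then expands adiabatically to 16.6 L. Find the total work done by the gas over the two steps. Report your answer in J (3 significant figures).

Step 1 (isobaric): W = PΔV = (487 kPa)(9.1 − 16 L) = -3360 J.
After step 1: P = 487 kPa, V = 9.1 L, T = 348.6 K.
Step 2 (adiabatic): W = (P₁V₁ − P₂V₂)/(γ−1) = (4432 − 2968)/0.667 = 2195 J.
W_total = -3360 + 2195 = -1165 J.

W_total ≈ -1170 J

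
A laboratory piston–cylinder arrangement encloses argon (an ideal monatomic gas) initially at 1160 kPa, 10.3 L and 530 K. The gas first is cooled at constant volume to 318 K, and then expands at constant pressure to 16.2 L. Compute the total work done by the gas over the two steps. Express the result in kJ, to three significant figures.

W_total ≈ 4.11 kJ

Step 1 (isochoric): W = 0 (constant volume).
After step 1: P = 696 kPa (V unchanged).
Step 2 (isobaric): W = PΔV = (696 kPa)(16.2 − 10.3 L) = 4106 J.
W_total = 0 + 4106 = 4106 J.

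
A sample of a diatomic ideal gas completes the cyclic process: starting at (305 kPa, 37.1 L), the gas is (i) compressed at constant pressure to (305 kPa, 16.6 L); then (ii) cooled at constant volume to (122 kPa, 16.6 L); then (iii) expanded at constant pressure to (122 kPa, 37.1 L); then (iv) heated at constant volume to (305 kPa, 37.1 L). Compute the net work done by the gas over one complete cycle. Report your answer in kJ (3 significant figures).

W_net ≈ -3.75 kJ

Constant-volume legs do no work.
W(i) = (305)(16.6 − 37.1) = -6252 J; W(iii) = (122)(37.1 − 16.6) = 2501 J.
W_net = -6252 + 2501 = -3752 J (the counter-clockwise enclosed area).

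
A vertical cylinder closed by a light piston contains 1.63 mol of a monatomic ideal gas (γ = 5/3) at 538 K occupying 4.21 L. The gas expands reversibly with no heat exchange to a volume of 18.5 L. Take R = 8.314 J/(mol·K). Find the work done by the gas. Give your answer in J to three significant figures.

W ≈ 6860 J

Adiabatic: TV^(γ−1) = const with γ = 5/3.
T₂ = T₁ (V₁/V₂)^(γ−1) = 538 × (4.21/18.5)^0.667 = 538 × 0.3727 = 200.5 K.
W_by = nCᵥ(T₁ − T₂) = (1.63)(12.47)(538 − 200.5) = 6860 J.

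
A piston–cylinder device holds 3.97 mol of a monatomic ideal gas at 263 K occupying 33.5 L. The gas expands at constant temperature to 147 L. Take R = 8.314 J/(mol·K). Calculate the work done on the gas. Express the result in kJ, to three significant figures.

Isothermal: W = nRT ln(V₂/V₁).
W = (3.97)(8.314)(263) × ln(147/33.5)
  = 8681 × 1.479
W_by_gas = 12838 J; work on gas = −W_by = -12838 J.

W ≈ -12.8 kJ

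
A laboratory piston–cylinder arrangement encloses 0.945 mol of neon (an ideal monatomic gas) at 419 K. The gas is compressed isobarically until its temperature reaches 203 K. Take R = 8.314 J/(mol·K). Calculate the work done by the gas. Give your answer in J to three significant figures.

W ≈ -1700 J

Isobaric: W = P ΔV = nR ΔT.
W = (0.945)(8.314)(203 − 419) = -1697 J.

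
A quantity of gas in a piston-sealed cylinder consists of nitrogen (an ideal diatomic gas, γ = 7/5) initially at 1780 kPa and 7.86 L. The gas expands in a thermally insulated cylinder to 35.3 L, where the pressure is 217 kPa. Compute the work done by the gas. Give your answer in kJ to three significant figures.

W ≈ 15.8 kJ

Adiabatic: W = (P₁V₁ − P₂V₂)/(γ − 1) with γ = 7/5.
P₁V₁ = 13991 J, P₂V₂ = 7660 J.
W = (13991 − 7660) / 0.4 = 15827 J.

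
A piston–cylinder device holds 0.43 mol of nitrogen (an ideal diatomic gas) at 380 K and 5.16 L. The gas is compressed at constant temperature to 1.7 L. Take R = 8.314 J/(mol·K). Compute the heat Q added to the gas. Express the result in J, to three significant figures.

Q ≈ -1510 J

Isothermal ⇒ ΔU = 0, so Q = W = nRT ln(V₂/V₁).
Q = (0.43)(8.314)(380) ln(1.7/5.16) = 1359 × -1.11 = -1508 J.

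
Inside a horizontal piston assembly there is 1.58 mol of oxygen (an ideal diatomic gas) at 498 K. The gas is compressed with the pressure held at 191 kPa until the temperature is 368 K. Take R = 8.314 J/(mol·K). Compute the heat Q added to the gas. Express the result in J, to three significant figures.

Isobaric: W = nRΔT = (1.58)(8.314)(-130) = -1708 J.
ΔU = nCᵥΔT with Cᵥ = 5R/2: ΔU = (1.58)(20.79)(-130) = -4269 J.
Q = ΔU + W = -4269 − 1708 = -5977 J.

Q ≈ -5980 J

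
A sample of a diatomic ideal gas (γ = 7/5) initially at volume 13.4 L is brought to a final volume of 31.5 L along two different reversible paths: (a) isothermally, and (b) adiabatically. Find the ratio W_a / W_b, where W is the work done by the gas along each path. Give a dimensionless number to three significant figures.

W_a / W_b ≈ 1.18

Path (a) isothermal: W = P₁V₁ ln(V₂/V₁) → W_a/(P₁V₁) = 0.8547.
Path (b) adiabatic: W = P₁V₁(1 − (V₁/V₂)^(γ−1))/(γ−1) → W_b/(P₁V₁) = 0.7239.
W_a / W_b = 0.8547 / 0.7239 = 1.181.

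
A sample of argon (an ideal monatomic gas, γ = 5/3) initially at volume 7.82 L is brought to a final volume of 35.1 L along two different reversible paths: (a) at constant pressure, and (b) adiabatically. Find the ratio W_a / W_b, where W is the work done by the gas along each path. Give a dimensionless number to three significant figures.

W_a / W_b ≈ 3.68

Path (a) isobaric: W = P₁(V₂ − V₁) → W_a/(P₁V₁) = 3.488.
Path (b) adiabatic: W = P₁V₁(1 − (V₁/V₂)^(γ−1))/(γ−1) → W_b/(P₁V₁) = 0.9487.
W_a / W_b = 3.488 / 0.9487 = 3.677.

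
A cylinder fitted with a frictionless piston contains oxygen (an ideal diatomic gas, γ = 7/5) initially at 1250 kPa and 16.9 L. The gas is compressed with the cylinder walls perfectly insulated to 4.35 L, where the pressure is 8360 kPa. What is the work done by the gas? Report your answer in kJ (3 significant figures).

W ≈ -38.1 kJ

Adiabatic: W = (P₁V₁ − P₂V₂)/(γ − 1) with γ = 7/5.
P₁V₁ = 21125 J, P₂V₂ = 36366 J.
W = (21125 − 36366) / 0.4 = -38103 J.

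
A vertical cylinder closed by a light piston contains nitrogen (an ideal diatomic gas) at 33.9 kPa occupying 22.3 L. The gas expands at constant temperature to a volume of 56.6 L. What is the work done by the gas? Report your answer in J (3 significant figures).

Isothermal: W = nRT ln(V₂/V₁) = P₁V₁ ln(V₂/V₁).
P₁V₁ = (33.9 kPa)(22.3 L) = 756 J.
W = 756 × ln(56.6/22.3) = 756 × 0.9314
W_by_gas = 704.1 J.

W ≈ 704 J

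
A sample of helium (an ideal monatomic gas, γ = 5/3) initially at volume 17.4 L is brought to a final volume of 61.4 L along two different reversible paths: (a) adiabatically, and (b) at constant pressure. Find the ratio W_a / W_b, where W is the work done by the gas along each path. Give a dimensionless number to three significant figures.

Path (a) adiabatic: W = P₁V₁(1 − (V₁/V₂)^(γ−1))/(γ−1) → W_a/(P₁V₁) = 0.8528.
Path (b) isobaric: W = P₁(V₂ − V₁) → W_b/(P₁V₁) = 2.529.
W_a / W_b = 0.8528 / 2.529 = 0.3373.

W_a / W_b ≈ 0.337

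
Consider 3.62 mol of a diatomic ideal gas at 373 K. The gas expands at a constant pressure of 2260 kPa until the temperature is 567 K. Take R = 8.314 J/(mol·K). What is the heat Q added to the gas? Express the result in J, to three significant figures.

Q ≈ 20400 J

Isobaric: W = nRΔT = (3.62)(8.314)(194) = 5839 J.
ΔU = nCᵥΔT with Cᵥ = 5R/2: ΔU = (3.62)(20.79)(194) = 14597 J.
Q = ΔU + W = 14597 + 5839 = 20436 J.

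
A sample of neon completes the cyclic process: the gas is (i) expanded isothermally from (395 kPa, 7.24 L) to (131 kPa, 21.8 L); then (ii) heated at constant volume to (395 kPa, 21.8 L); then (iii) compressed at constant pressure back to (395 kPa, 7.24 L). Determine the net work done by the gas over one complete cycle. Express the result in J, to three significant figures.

W_net ≈ -2600 J

Leg (i): W = PᵢVᵢ ln(V_f/Vᵢ) = (2860) ln(21.8/7.24) = 3152 J.
Leg (ii): W = 0.
Leg (iii): W = PΔV = (395)(7.24 − 21.8) = -5751 J.
W_net = 3152 − 5751 = -2599 J.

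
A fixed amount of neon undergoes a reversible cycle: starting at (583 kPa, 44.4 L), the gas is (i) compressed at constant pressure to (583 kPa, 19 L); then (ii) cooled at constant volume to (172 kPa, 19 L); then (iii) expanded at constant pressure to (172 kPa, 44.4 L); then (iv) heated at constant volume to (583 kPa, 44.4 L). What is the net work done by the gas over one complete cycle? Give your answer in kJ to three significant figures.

W_net ≈ -10.4 kJ

Constant-volume legs do no work.
W(i) = (583)(19 − 44.4) = -14808 J; W(iii) = (172)(44.4 − 19) = 4369 J.
W_net = -14808 + 4369 = -10439 J (the counter-clockwise enclosed area).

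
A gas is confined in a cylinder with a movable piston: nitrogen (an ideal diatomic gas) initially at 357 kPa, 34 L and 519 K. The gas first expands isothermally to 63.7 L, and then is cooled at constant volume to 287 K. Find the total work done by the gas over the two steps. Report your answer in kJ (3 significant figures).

W_total ≈ 7.62 kJ

Step 1 (isothermal): W = P₁V₁ ln(V₂/V₁) = (12138) ln(63.7/34) = 7621 J.
Step 2 (isochoric): W = 0 (constant volume).
W_total = 7621 + 0 = 7621 J.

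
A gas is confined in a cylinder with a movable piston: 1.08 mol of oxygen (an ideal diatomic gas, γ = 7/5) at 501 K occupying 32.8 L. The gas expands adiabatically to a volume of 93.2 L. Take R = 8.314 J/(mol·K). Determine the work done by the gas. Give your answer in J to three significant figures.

W ≈ 3840 J

Adiabatic: TV^(γ−1) = const with γ = 7/5.
T₂ = T₁ (V₁/V₂)^(γ−1) = 501 × (32.8/93.2)^0.4 = 501 × 0.6585 = 329.9 K.
W_by = nCᵥ(T₁ − T₂) = (1.08)(20.79)(501 − 329.9) = 3840 J.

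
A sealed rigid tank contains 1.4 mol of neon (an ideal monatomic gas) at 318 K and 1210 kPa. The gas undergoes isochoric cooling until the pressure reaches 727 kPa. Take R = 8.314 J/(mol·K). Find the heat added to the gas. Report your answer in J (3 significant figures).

Constant volume ⇒ W = 0, so Q = ΔU = nCᵥΔT with Cᵥ = 3R/2 = 12.47 J/(mol·K).
At constant V, T₂/T₁ = P₂/P₁ ⇒ ΔT = T₁(P₂/P₁ − 1) = 318·(727/1210 − 1) = -126.9 K.
ΔU = (1.4)(12.47)(-126.9) = -2216 J.

Q ≈ -2220 J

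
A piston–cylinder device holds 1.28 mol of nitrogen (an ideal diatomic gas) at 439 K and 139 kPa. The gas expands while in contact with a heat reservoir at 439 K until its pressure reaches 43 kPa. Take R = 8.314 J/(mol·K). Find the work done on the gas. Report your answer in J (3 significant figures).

W ≈ -5480 J

Isothermal process: W = nRT ln(V₂/V₁) = nRT ln(P₁/P₂).
W = (1.28)(8.314)(439) × ln(139/43)
  = 4672 × ln(3.233) = 4672 × 1.173
W_by_gas = 5481 J; work on gas = −W_by = -5481 J.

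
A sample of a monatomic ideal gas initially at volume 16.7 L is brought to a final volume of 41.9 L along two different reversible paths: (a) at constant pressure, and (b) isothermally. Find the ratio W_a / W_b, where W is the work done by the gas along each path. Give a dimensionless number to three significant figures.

W_a / W_b ≈ 1.64

Path (a) isobaric: W = P₁(V₂ − V₁) → W_a/(P₁V₁) = 1.509.
Path (b) isothermal: W = P₁V₁ ln(V₂/V₁) → W_b/(P₁V₁) = 0.9199.
W_a / W_b = 1.509 / 0.9199 = 1.64.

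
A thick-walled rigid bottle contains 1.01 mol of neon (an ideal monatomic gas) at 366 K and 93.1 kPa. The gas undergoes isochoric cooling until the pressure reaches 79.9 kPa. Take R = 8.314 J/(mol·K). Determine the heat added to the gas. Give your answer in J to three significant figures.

Constant volume ⇒ W = 0, so Q = ΔU = nCᵥΔT with Cᵥ = 3R/2 = 12.47 J/(mol·K).
At constant V, T₂/T₁ = P₂/P₁ ⇒ ΔT = T₁(P₂/P₁ − 1) = 366·(79.9/93.1 − 1) = -51.89 K.
ΔU = (1.01)(12.47)(-51.89) = -653.6 J.

Q ≈ -654 J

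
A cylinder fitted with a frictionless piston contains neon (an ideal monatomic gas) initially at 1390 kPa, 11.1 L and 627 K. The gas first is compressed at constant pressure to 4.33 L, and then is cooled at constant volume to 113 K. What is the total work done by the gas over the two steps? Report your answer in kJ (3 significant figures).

W_total ≈ -9.41 kJ

Step 1 (isobaric): W = PΔV = (1390 kPa)(4.33 − 11.1 L) = -9410 J.
Step 2 (isochoric): W = 0 (constant volume).
W_total = -9410 + 0 = -9410 J.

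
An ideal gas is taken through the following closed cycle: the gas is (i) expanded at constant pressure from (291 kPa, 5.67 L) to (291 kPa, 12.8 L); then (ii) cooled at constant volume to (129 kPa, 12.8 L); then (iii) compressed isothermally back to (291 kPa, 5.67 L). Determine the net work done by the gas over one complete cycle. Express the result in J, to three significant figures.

W_net ≈ 730 J

Leg (i): W = PΔV = (291)(12.8 − 5.67) = 2075 J.
Leg (ii): W = 0.
Leg (iii): W = PᵢVᵢ ln(V_f/Vᵢ) = (1651) ln(5.67/12.8) = -1344 J.
W_net = 2075 − 1344 = 730.3 J.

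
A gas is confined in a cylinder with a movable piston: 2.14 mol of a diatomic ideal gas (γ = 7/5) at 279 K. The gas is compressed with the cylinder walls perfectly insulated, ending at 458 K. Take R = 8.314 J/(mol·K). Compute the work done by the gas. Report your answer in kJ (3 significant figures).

Adiabatic ⇒ Q = 0, so W_by = −ΔU = nCᵥ(T₁ − T₂).
Cᵥ = 5R/2 = 20.79 J/(mol·K).
W = (2.14)(20.79)(279 − 458) = -7962 J.

W ≈ -7.96 kJ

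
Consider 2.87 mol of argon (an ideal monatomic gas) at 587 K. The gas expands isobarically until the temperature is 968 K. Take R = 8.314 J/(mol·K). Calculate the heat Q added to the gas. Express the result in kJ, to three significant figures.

Isobaric: W = nRΔT = (2.87)(8.314)(381) = 9091 J.
ΔU = nCᵥΔT with Cᵥ = 3R/2: ΔU = (2.87)(12.47)(381) = 13637 J.
Q = ΔU + W = 13637 + 9091 = 22728 J.

Q ≈ 22.7 kJ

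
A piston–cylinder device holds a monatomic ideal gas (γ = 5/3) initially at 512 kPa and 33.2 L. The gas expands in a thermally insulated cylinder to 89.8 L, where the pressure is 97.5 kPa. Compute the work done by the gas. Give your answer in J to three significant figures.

W ≈ 12400 J

Adiabatic: W = (P₁V₁ − P₂V₂)/(γ − 1) with γ = 5/3.
P₁V₁ = 16998 J, P₂V₂ = 8756 J.
W = (16998 − 8756) / 0.6667 = 12364 J.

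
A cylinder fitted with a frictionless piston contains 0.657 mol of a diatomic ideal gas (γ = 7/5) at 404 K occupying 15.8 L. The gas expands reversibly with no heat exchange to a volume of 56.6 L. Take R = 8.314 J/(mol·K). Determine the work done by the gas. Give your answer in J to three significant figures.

Adiabatic: TV^(γ−1) = const with γ = 7/5.
T₂ = T₁ (V₁/V₂)^(γ−1) = 404 × (15.8/56.6)^0.4 = 404 × 0.6003 = 242.5 K.
W_by = nCᵥ(T₁ − T₂) = (0.657)(20.79)(404 − 242.5) = 2205 J.

W ≈ 2210 J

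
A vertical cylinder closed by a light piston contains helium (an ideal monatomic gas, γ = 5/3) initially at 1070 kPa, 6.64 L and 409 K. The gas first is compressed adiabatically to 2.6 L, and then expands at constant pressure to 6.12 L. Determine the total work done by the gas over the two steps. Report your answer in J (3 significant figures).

Step 1 (adiabatic): W = (P₁V₁ − P₂V₂)/(γ−1) = (7105 − 13274)/0.667 = -9254 J.
After step 1: P = 5106 kPa, V = 2.6 L, T = 764.2 K.
Step 2 (isobaric): W = PΔV = (5106 kPa)(6.12 − 2.6 L) = 17971 J.
W_total = -9254 + 17971 = 8717 J.

W_total ≈ 8720 J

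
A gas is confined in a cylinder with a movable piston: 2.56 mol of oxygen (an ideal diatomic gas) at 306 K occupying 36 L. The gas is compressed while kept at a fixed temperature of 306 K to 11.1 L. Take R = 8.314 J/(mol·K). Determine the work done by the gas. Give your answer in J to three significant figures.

W ≈ -7660 J

Isothermal: W = nRT ln(V₂/V₁).
W = (2.56)(8.314)(306) × ln(11.1/36)
  = 6513 × -1.177
W_by_gas = -7663 J.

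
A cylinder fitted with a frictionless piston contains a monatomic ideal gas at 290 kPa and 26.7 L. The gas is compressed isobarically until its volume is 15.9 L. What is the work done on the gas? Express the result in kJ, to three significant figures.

W ≈ 3.13 kJ

Isobaric: W = P ΔV.
W = (290 kPa)(15.9 − 26.7 L) = (290)(-10.8) = -3132 J.
Work on gas = −W_by = 3132 J.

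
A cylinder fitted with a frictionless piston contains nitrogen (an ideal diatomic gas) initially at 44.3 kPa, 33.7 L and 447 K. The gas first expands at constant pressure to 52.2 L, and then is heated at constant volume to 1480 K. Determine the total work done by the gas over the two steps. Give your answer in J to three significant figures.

Step 1 (isobaric): W = PΔV = (44.3 kPa)(52.2 − 33.7 L) = 819.5 J.
Step 2 (isochoric): W = 0 (constant volume).
W_total = 819.5 + 0 = 819.5 J.

W_total ≈ 820 J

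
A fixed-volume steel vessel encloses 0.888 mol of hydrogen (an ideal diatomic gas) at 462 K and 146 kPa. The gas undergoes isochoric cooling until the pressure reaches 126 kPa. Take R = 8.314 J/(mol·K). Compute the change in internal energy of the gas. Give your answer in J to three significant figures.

ΔU ≈ -1170 J

Constant volume ⇒ W = 0, so Q = ΔU = nCᵥΔT with Cᵥ = 5R/2 = 20.79 J/(mol·K).
At constant V, T₂/T₁ = P₂/P₁ ⇒ ΔT = T₁(P₂/P₁ − 1) = 462·(126/146 − 1) = -63.29 K.
ΔU = (0.888)(20.79)(-63.29) = -1168 J.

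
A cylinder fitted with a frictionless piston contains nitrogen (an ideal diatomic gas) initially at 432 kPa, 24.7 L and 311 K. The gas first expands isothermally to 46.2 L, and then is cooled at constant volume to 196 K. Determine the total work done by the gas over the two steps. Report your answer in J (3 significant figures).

W_total ≈ 6680 J

Step 1 (isothermal): W = P₁V₁ ln(V₂/V₁) = (10670) ln(46.2/24.7) = 6682 J.
Step 2 (isochoric): W = 0 (constant volume).
W_total = 6682 + 0 = 6682 J.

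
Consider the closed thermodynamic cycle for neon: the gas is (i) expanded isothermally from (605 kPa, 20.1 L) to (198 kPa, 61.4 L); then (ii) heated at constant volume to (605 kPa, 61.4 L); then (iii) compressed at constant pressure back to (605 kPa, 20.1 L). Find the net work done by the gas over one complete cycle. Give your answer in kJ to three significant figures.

W_net ≈ -11.4 kJ

Leg (i): W = PᵢVᵢ ln(V_f/Vᵢ) = (12160) ln(61.4/20.1) = 13580 J.
Leg (ii): W = 0.
Leg (iii): W = PΔV = (605)(20.1 − 61.4) = -24986 J.
W_net = 13580 − 24986 = -11407 J.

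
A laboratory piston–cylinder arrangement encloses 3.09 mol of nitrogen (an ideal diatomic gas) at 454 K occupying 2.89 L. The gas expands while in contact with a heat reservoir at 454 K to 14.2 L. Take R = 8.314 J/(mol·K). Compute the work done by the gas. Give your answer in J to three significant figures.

Isothermal: W = nRT ln(V₂/V₁).
W = (3.09)(8.314)(454) × ln(14.2/2.89)
  = 11663 × 1.592
W_by_gas = 18568 J.

W ≈ 18600 J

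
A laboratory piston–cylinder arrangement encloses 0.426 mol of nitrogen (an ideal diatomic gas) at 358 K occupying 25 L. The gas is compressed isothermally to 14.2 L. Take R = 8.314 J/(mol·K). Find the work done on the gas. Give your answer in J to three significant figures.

Isothermal: W = nRT ln(V₂/V₁).
W = (0.426)(8.314)(358) × ln(14.2/25)
  = 1268 × -0.5656
W_by_gas = -717.2 J; work on gas = −W_by = 717.2 J.

W ≈ 717 J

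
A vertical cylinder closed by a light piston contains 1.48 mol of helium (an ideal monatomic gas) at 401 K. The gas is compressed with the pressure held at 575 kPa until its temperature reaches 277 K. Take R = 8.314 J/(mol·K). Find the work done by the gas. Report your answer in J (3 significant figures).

W ≈ -1530 J

Isobaric: W = P ΔV = nR ΔT.
W = (1.48)(8.314)(277 − 401) = -1526 J.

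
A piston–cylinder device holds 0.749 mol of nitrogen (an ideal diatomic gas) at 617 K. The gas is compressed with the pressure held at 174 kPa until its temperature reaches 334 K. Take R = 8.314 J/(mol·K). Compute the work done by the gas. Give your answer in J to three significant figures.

Isobaric: W = P ΔV = nR ΔT.
W = (0.749)(8.314)(334 − 617) = -1762 J.

W ≈ -1760 J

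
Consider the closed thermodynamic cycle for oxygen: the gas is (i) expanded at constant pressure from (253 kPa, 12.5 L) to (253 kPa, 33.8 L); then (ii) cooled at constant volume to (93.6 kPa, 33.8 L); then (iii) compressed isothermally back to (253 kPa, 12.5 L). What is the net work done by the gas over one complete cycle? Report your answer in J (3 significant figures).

W_net ≈ 2240 J

Leg (i): W = PΔV = (253)(33.8 − 12.5) = 5389 J.
Leg (ii): W = 0.
Leg (iii): W = PᵢVᵢ ln(V_f/Vᵢ) = (3164) ln(12.5/33.8) = -3147 J.
W_net = 5389 − 3147 = 2242 J.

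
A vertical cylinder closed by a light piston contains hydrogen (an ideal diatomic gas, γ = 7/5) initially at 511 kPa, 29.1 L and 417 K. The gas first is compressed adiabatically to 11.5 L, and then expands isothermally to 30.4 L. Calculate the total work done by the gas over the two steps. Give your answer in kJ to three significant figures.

W_total ≈ 4.24 kJ

Step 1 (adiabatic): W = (P₁V₁ − P₂V₂)/(γ−1) = (14870 − 21557)/0.4 = -16718 J.
After step 1: P = 1875 kPa, V = 11.5 L, T = 604.5 K.
Step 2 (isothermal): W = P₁V₁ ln(V₂/V₁) = (21557) ln(30.4/11.5) = 20956 J.
W_total = -16718 + 20956 = 4238 J.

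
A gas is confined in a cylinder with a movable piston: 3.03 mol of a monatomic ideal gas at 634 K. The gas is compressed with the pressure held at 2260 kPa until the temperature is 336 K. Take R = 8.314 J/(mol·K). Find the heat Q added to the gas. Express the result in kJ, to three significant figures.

Isobaric: W = nRΔT = (3.03)(8.314)(-298) = -7507 J.
ΔU = nCᵥΔT with Cᵥ = 3R/2: ΔU = (3.03)(12.47)(-298) = -11261 J.
Q = ΔU + W = -11261 − 7507 = -18768 J.

Q ≈ -18.8 kJ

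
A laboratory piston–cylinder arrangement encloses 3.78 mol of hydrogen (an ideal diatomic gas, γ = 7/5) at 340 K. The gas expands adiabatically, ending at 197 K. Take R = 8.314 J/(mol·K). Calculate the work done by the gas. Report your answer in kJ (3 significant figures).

Adiabatic ⇒ Q = 0, so W_by = −ΔU = nCᵥ(T₁ − T₂).
Cᵥ = 5R/2 = 20.79 J/(mol·K).
W = (3.78)(20.79)(340 − 197) = 11235 J.

W ≈ 11.2 kJ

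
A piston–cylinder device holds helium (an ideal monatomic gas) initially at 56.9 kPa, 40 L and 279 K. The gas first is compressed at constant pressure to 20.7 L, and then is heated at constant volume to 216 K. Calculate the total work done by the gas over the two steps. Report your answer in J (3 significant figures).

W_total ≈ -1100 J

Step 1 (isobaric): W = PΔV = (56.9 kPa)(20.7 − 40 L) = -1098 J.
Step 2 (isochoric): W = 0 (constant volume).
W_total = -1098 + 0 = -1098 J.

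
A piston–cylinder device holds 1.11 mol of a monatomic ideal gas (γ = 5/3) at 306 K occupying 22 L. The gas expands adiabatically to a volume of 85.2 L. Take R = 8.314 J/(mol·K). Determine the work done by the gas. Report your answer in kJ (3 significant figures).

Adiabatic: TV^(γ−1) = const with γ = 5/3.
T₂ = T₁ (V₁/V₂)^(γ−1) = 306 × (22/85.2)^0.667 = 306 × 0.4055 = 124.1 K.
W_by = nCᵥ(T₁ − T₂) = (1.11)(12.47)(306 − 124.1) = 2518 J.

W ≈ 2.52 kJ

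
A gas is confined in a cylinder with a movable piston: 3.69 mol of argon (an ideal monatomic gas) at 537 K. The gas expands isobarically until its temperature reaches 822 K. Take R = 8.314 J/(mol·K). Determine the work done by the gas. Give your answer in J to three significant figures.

W ≈ 8740 J

Isobaric: W = P ΔV = nR ΔT.
W = (3.69)(8.314)(822 − 537) = 8743 J.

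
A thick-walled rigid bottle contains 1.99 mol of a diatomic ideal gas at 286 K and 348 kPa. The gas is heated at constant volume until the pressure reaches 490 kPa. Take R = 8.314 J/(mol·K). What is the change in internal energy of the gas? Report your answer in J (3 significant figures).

ΔU ≈ 4830 J

Constant volume ⇒ W = 0, so Q = ΔU = nCᵥΔT with Cᵥ = 5R/2 = 20.79 J/(mol·K).
At constant V, T₂/T₁ = P₂/P₁ ⇒ ΔT = T₁(P₂/P₁ − 1) = 286·(490/348 − 1) = 116.7 K.
ΔU = (1.99)(20.79)(116.7) = 4827 J.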